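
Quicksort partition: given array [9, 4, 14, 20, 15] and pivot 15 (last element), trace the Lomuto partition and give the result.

Lomuto partition with pivot = 15:

Initial array: [9, 4, 14, 20, 15]

arr[0]=9 <= 15: swap with position 0, array becomes [9, 4, 14, 20, 15]
arr[1]=4 <= 15: swap with position 1, array becomes [9, 4, 14, 20, 15]
arr[2]=14 <= 15: swap with position 2, array becomes [9, 4, 14, 20, 15]
arr[3]=20 > 15: no swap

Place pivot at position 3: [9, 4, 14, 15, 20]
Pivot position: 3

After partitioning with pivot 15, the array becomes [9, 4, 14, 15, 20]. The pivot is placed at index 3. All elements to the left of the pivot are <= 15, and all elements to the right are > 15.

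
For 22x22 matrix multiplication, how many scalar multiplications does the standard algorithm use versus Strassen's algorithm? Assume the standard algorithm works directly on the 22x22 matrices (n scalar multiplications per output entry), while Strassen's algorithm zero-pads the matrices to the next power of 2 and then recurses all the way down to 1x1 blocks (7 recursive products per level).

Matrix multiplication for 22x22 matrices:

Strassen's algorithm requires power-of-2 dimensions. Pad 22x22 to 32x32 (next power of 2).

Standard algorithm: 22^3 = 10648 multiplications
Strassen's algorithm: 7^(log2(32)) = 7^5 = 16807 multiplications
Difference: 10648 - 16807 = -6159 (Strassen uses MORE here due to padding overhead — for small or just-over-power-of-2 n, padding can outweigh the per-level savings)

Standard: 10648 multiplications (22^3). Strassen: 16807 multiplications (7^5, after padding to 32x32). Strassen reduces 8 recursive multiplications to 7 at each level.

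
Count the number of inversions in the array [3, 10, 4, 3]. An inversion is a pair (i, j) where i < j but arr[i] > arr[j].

Finding inversions in [3, 10, 4, 3]:

(1, 2): arr[1]=10 > arr[2]=4
(1, 3): arr[1]=10 > arr[3]=3
(2, 3): arr[2]=4 > arr[3]=3

Total inversions: 3

The array has 3 inversion(s): (1,2), (1,3), (2,3). Each pair (i,j) satisfies i < j and arr[i] > arr[j].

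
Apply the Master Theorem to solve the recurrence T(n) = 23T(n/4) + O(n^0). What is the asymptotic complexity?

Master Theorem for T(n) = 23T(n/4) + O(n^0):

a = 23, b = 4, c = 0
log_b(a) = log_4(23) = 2.2618

Case 1: c = 0 < log_4(23) = 2.2618
T(n) = O(n^(log_4 23))

For T(n) = 23T(n/4) + O(n^0): log_4(23) = 2.2618. This is Case 1 of the Master Theorem (c < log_b(a), work dominated by leaves), giving O(n^(log_4 23)).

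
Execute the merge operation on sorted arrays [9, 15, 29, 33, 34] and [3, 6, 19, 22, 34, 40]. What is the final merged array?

Merging process:

Compare 9 vs 3: take 3 from right. Merged: [3]
Compare 9 vs 6: take 6 from right. Merged: [3, 6]
Compare 9 vs 19: take 9 from left. Merged: [3, 6, 9]
Compare 15 vs 19: take 15 from left. Merged: [3, 6, 9, 15]
Compare 29 vs 19: take 19 from right. Merged: [3, 6, 9, 15, 19]
Compare 29 vs 22: take 22 from right. Merged: [3, 6, 9, 15, 19, 22]
Compare 29 vs 34: take 29 from left. Merged: [3, 6, 9, 15, 19, 22, 29]
Compare 33 vs 34: take 33 from left. Merged: [3, 6, 9, 15, 19, 22, 29, 33]
Compare 34 vs 34: take 34 from left. Merged: [3, 6, 9, 15, 19, 22, 29, 33, 34]
Append remaining from right: [34, 40]. Merged: [3, 6, 9, 15, 19, 22, 29, 33, 34, 34, 40]

Final merged array: [3, 6, 9, 15, 19, 22, 29, 33, 34, 34, 40]
Total comparisons: 9

The merged array is [3, 6, 9, 15, 19, 22, 29, 33, 34, 34, 40], requiring 9 comparisons. The merge step runs in O(n) time where n is the total number of elements.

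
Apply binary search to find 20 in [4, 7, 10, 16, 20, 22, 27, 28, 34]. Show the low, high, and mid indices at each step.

Binary search for 20 in [4, 7, 10, 16, 20, 22, 27, 28, 34]:

lo=0, hi=8, mid=4, arr[mid]=20 -> Found target at index 4!

Binary search finds 20 at index 4 after 1 comparisons. The search repeatedly halves the search space by comparing with the middle element.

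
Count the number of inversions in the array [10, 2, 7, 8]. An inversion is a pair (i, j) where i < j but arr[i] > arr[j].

Finding inversions in [10, 2, 7, 8]:

(0, 1): arr[0]=10 > arr[1]=2
(0, 2): arr[0]=10 > arr[2]=7
(0, 3): arr[0]=10 > arr[3]=8

Total inversions: 3

The array has 3 inversion(s): (0,1), (0,2), (0,3). Each pair (i,j) satisfies i < j and arr[i] > arr[j].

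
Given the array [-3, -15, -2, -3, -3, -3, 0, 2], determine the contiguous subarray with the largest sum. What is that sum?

Using Kadane's algorithm on [-3, -15, -2, -3, -3, -3, 0, 2]:

Scanning through the array:
Position 1 (value -15): max_ending_here = -15, max_so_far = -3
Position 2 (value -2): max_ending_here = -2, max_so_far = -2
Position 3 (value -3): max_ending_here = -3, max_so_far = -2
Position 4 (value -3): max_ending_here = -3, max_so_far = -2
Position 5 (value -3): max_ending_here = -3, max_so_far = -2
Position 6 (value 0): max_ending_here = 0, max_so_far = 0
Position 7 (value 2): max_ending_here = 2, max_so_far = 2

Maximum subarray: [0, 2]
Maximum sum: 2

The maximum subarray is [0, 2] with sum 2. This subarray runs from index 6 to index 7.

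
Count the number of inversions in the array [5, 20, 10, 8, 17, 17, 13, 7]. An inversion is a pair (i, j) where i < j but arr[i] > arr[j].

Finding inversions in [5, 20, 10, 8, 17, 17, 13, 7]:

(1, 2): arr[1]=20 > arr[2]=10
(1, 3): arr[1]=20 > arr[3]=8
(1, 4): arr[1]=20 > arr[4]=17
(1, 5): arr[1]=20 > arr[5]=17
(1, 6): arr[1]=20 > arr[6]=13
(1, 7): arr[1]=20 > arr[7]=7
(2, 3): arr[2]=10 > arr[3]=8
(2, 7): arr[2]=10 > arr[7]=7
(3, 7): arr[3]=8 > arr[7]=7
(4, 6): arr[4]=17 > arr[6]=13
(4, 7): arr[4]=17 > arr[7]=7
(5, 6): arr[5]=17 > arr[6]=13
(5, 7): arr[5]=17 > arr[7]=7
(6, 7): arr[6]=13 > arr[7]=7

Total inversions: 14

The array has 14 inversion(s): (1,2), (1,3), (1,4), (1,5), (1,6), (1,7), (2,3), (2,7), (3,7), (4,6), (4,7), (5,6), (5,7), (6,7). Each pair (i,j) satisfies i < j and arr[i] > arr[j].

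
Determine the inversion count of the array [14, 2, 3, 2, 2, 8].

Finding inversions in [14, 2, 3, 2, 2, 8]:

(0, 1): arr[0]=14 > arr[1]=2
(0, 2): arr[0]=14 > arr[2]=3
(0, 3): arr[0]=14 > arr[3]=2
(0, 4): arr[0]=14 > arr[4]=2
(0, 5): arr[0]=14 > arr[5]=8
(2, 3): arr[2]=3 > arr[3]=2
(2, 4): arr[2]=3 > arr[4]=2

Total inversions: 7

The array has 7 inversion(s): (0,1), (0,2), (0,3), (0,4), (0,5), (2,3), (2,4). Each pair (i,j) satisfies i < j and arr[i] > arr[j].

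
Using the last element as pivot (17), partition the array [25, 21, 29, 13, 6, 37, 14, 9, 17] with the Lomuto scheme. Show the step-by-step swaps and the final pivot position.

Lomuto partition with pivot = 17:

Initial array: [25, 21, 29, 13, 6, 37, 14, 9, 17]

arr[0]=25 > 17: no swap
arr[1]=21 > 17: no swap
arr[2]=29 > 17: no swap
arr[3]=13 <= 17: swap with position 0, array becomes [13, 21, 29, 25, 6, 37, 14, 9, 17]
arr[4]=6 <= 17: swap with position 1, array becomes [13, 6, 29, 25, 21, 37, 14, 9, 17]
arr[5]=37 > 17: no swap
arr[6]=14 <= 17: swap with position 2, array becomes [13, 6, 14, 25, 21, 37, 29, 9, 17]
arr[7]=9 <= 17: swap with position 3, array becomes [13, 6, 14, 9, 21, 37, 29, 25, 17]

Place pivot at position 4: [13, 6, 14, 9, 17, 37, 29, 25, 21]
Pivot position: 4

After partitioning with pivot 17, the array becomes [13, 6, 14, 9, 17, 37, 29, 25, 21]. The pivot is placed at index 4. All elements to the left of the pivot are <= 17, and all elements to the right are > 17.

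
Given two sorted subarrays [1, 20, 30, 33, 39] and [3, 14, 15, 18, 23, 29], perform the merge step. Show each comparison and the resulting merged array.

Merging process:

Compare 1 vs 3: take 1 from left. Merged: [1]
Compare 20 vs 3: take 3 from right. Merged: [1, 3]
Compare 20 vs 14: take 14 from right. Merged: [1, 3, 14]
Compare 20 vs 15: take 15 from right. Merged: [1, 3, 14, 15]
Compare 20 vs 18: take 18 from right. Merged: [1, 3, 14, 15, 18]
Compare 20 vs 23: take 20 from left. Merged: [1, 3, 14, 15, 18, 20]
Compare 30 vs 23: take 23 from right. Merged: [1, 3, 14, 15, 18, 20, 23]
Compare 30 vs 29: take 29 from right. Merged: [1, 3, 14, 15, 18, 20, 23, 29]
Append remaining from left: [30, 33, 39]. Merged: [1, 3, 14, 15, 18, 20, 23, 29, 30, 33, 39]

Final merged array: [1, 3, 14, 15, 18, 20, 23, 29, 30, 33, 39]
Total comparisons: 8

The merged array is [1, 3, 14, 15, 18, 20, 23, 29, 30, 33, 39], requiring 8 comparisons. The merge step runs in O(n) time where n is the total number of elements.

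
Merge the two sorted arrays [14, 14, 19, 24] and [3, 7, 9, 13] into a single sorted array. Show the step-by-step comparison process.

Merging process:

Compare 14 vs 3: take 3 from right. Merged: [3]
Compare 14 vs 7: take 7 from right. Merged: [3, 7]
Compare 14 vs 9: take 9 from right. Merged: [3, 7, 9]
Compare 14 vs 13: take 13 from right. Merged: [3, 7, 9, 13]
Append remaining from left: [14, 14, 19, 24]. Merged: [3, 7, 9, 13, 14, 14, 19, 24]

Final merged array: [3, 7, 9, 13, 14, 14, 19, 24]
Total comparisons: 4

The merged array is [3, 7, 9, 13, 14, 14, 19, 24], requiring 4 comparisons. The merge step runs in O(n) time where n is the total number of elements.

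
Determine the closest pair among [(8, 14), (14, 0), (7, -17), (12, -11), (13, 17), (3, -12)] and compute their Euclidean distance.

Computing all pairwise distances among 6 points:

d((8, 14), (14, 0)) = 15.2315
d((8, 14), (7, -17)) = 31.0161
d((8, 14), (12, -11)) = 25.318
d((8, 14), (13, 17)) = 5.831 <-- minimum
d((8, 14), (3, -12)) = 26.4764
d((14, 0), (7, -17)) = 18.3848
d((14, 0), (12, -11)) = 11.1803
d((14, 0), (13, 17)) = 17.0294
d((14, 0), (3, -12)) = 16.2788
d((7, -17), (12, -11)) = 7.8102
d((7, -17), (13, 17)) = 34.5254
d((7, -17), (3, -12)) = 6.4031
d((12, -11), (13, 17)) = 28.0179
d((12, -11), (3, -12)) = 9.0554
d((13, 17), (3, -12)) = 30.6757

Closest pair: (8, 14) and (13, 17) with distance 5.831

The closest pair is (8, 14) and (13, 17) with Euclidean distance 5.831. For 6 points, brute-force pairwise comparison is shown above. For large n, the divide-and-conquer algorithm (sort by x, recurse on halves, check the dividing strip) achieves O(n log n).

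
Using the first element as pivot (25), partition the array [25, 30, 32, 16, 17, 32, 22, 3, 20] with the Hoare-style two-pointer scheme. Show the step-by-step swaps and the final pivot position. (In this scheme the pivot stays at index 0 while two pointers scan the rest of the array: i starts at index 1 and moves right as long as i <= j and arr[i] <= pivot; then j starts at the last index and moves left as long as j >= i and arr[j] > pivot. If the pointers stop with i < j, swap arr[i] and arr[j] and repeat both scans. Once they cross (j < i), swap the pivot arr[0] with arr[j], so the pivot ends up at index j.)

Hoare-style two-pointer partition with pivot = 25:

Initial array: [25, 30, 32, 16, 17, 32, 22, 3, 20]

Pointers start at i = 1, j = 8.
i stops at index 1 (arr[1]=30 > 25), j stops at index 8 (arr[8]=20 <= 25): swap arr[1] and arr[8], array becomes [25, 20, 32, 16, 17, 32, 22, 3, 30]
i stops at index 2 (arr[2]=32 > 25), j stops at index 7 (arr[7]=3 <= 25): swap arr[2] and arr[7], array becomes [25, 20, 3, 16, 17, 32, 22, 32, 30]
i stops at index 5 (arr[5]=32 > 25), j stops at index 6 (arr[6]=22 <= 25): swap arr[5] and arr[6], array becomes [25, 20, 3, 16, 17, 22, 32, 32, 30]
i ends at 6, j ends at 5: the pointers have crossed (j < i), so scanning stops.

Swap pivot arr[0] with arr[5] to place pivot at position 5: [22, 20, 3, 16, 17, 25, 32, 32, 30]
Pivot position: 5

After partitioning with pivot 25, the array becomes [22, 20, 3, 16, 17, 25, 32, 32, 30]. The pivot is placed at index 5. All elements to the left of the pivot are <= 25, and all elements to the right are > 25.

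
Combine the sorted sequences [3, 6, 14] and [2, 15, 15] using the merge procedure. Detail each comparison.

Merging process:

Compare 3 vs 2: take 2 from right. Merged: [2]
Compare 3 vs 15: take 3 from left. Merged: [2, 3]
Compare 6 vs 15: take 6 from left. Merged: [2, 3, 6]
Compare 14 vs 15: take 14 from left. Merged: [2, 3, 6, 14]
Append remaining from right: [15, 15]. Merged: [2, 3, 6, 14, 15, 15]

Final merged array: [2, 3, 6, 14, 15, 15]
Total comparisons: 4

The merged array is [2, 3, 6, 14, 15, 15], requiring 4 comparisons. The merge step runs in O(n) time where n is the total number of elements.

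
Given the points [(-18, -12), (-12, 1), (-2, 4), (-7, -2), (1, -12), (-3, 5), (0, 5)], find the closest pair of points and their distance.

Computing all pairwise distances among 7 points:

d((-18, -12), (-12, 1)) = 14.3178
d((-18, -12), (-2, 4)) = 22.6274
d((-18, -12), (-7, -2)) = 14.8661
d((-18, -12), (1, -12)) = 19.0
d((-18, -12), (-3, 5)) = 22.6716
d((-18, -12), (0, 5)) = 24.7588
d((-12, 1), (-2, 4)) = 10.4403
d((-12, 1), (-7, -2)) = 5.831
d((-12, 1), (1, -12)) = 18.3848
d((-12, 1), (-3, 5)) = 9.8489
d((-12, 1), (0, 5)) = 12.6491
d((-2, 4), (-7, -2)) = 7.8102
d((-2, 4), (1, -12)) = 16.2788
d((-2, 4), (-3, 5)) = 1.4142 <-- minimum
d((-2, 4), (0, 5)) = 2.2361
d((-7, -2), (1, -12)) = 12.8062
d((-7, -2), (-3, 5)) = 8.0623
d((-7, -2), (0, 5)) = 9.8995
d((1, -12), (-3, 5)) = 17.4642
d((1, -12), (0, 5)) = 17.0294
d((-3, 5), (0, 5)) = 3.0

Closest pair: (-2, 4) and (-3, 5) with distance 1.4142

The closest pair is (-2, 4) and (-3, 5) with Euclidean distance 1.4142. For 7 points, brute-force pairwise comparison is shown above. For large n, the divide-and-conquer algorithm (sort by x, recurse on halves, check the dividing strip) achieves O(n log n).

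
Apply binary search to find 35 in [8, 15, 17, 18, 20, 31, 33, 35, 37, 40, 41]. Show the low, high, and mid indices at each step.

Binary search for 35 in [8, 15, 17, 18, 20, 31, 33, 35, 37, 40, 41]:

lo=0, hi=10, mid=5, arr[mid]=31 -> 31 < 35, search right half
lo=6, hi=10, mid=8, arr[mid]=37 -> 37 > 35, search left half
lo=6, hi=7, mid=6, arr[mid]=33 -> 33 < 35, search right half
lo=7, hi=7, mid=7, arr[mid]=35 -> Found target at index 7!

Binary search finds 35 at index 7 after 4 comparisons. The search repeatedly halves the search space by comparing with the middle element.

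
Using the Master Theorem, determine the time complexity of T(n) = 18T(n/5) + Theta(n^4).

Master Theorem for T(n) = 18T(n/5) + O(n^4):

a = 18, b = 5, c = 4
log_b(a) = log_5(18) = 1.7959

Case 3: c = 4 > log_5(18) = 1.7959
T(n) = O(n^4) = O(n^4)

For T(n) = 18T(n/5) + O(n^4): log_5(18) = 1.7959. This is Case 3 of the Master Theorem (c > log_b(a), work dominated by root), giving O(n^4).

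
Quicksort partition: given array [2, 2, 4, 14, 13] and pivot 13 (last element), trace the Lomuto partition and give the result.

Lomuto partition with pivot = 13:

Initial array: [2, 2, 4, 14, 13]

arr[0]=2 <= 13: swap with position 0, array becomes [2, 2, 4, 14, 13]
arr[1]=2 <= 13: swap with position 1, array becomes [2, 2, 4, 14, 13]
arr[2]=4 <= 13: swap with position 2, array becomes [2, 2, 4, 14, 13]
arr[3]=14 > 13: no swap

Place pivot at position 3: [2, 2, 4, 13, 14]
Pivot position: 3

After partitioning with pivot 13, the array becomes [2, 2, 4, 13, 14]. The pivot is placed at index 3. All elements to the left of the pivot are <= 13, and all elements to the right are > 13.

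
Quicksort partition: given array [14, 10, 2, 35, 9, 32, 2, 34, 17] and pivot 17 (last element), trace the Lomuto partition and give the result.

Lomuto partition with pivot = 17:

Initial array: [14, 10, 2, 35, 9, 32, 2, 34, 17]

arr[0]=14 <= 17: swap with position 0, array becomes [14, 10, 2, 35, 9, 32, 2, 34, 17]
arr[1]=10 <= 17: swap with position 1, array becomes [14, 10, 2, 35, 9, 32, 2, 34, 17]
arr[2]=2 <= 17: swap with position 2, array becomes [14, 10, 2, 35, 9, 32, 2, 34, 17]
arr[3]=35 > 17: no swap
arr[4]=9 <= 17: swap with position 3, array becomes [14, 10, 2, 9, 35, 32, 2, 34, 17]
arr[5]=32 > 17: no swap
arr[6]=2 <= 17: swap with position 4, array becomes [14, 10, 2, 9, 2, 32, 35, 34, 17]
arr[7]=34 > 17: no swap

Place pivot at position 5: [14, 10, 2, 9, 2, 17, 35, 34, 32]
Pivot position: 5

After partitioning with pivot 17, the array becomes [14, 10, 2, 9, 2, 17, 35, 34, 32]. The pivot is placed at index 5. All elements to the left of the pivot are <= 17, and all elements to the right are > 17.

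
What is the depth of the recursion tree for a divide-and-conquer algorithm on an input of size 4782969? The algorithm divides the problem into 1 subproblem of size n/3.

For divide and conquer with division factor 3:

Problem sizes at each level:
Level 0: 4782969
Level 1: 1594323
Level 2: 531441
Level 3: 177147
Level 4: 59049
Level 5: 19683
Level 6: 6561
Level 7: 2187
Level 8: 729
Level 9: 243
Level 10: 81
Level 11: 27
Level 12: 9
Level 13: 3
Level 14: 1

The root is level 0 and the size-1 base case is level 14 (the tree spans levels 0 through 14, i.e. 15 levels counting the root), so the depth is the number of divisions: log_3(4782969) = 14

The recursion tree depth is log_3(4782969) = 14. At each level, the problem size is divided by 3, so it takes 14 divisions to reduce to a base case of size 1. The algorithm makes 1 recursive call at each level.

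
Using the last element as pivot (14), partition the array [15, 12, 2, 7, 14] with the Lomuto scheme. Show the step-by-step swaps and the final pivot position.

Lomuto partition with pivot = 14:

Initial array: [15, 12, 2, 7, 14]

arr[0]=15 > 14: no swap
arr[1]=12 <= 14: swap with position 0, array becomes [12, 15, 2, 7, 14]
arr[2]=2 <= 14: swap with position 1, array becomes [12, 2, 15, 7, 14]
arr[3]=7 <= 14: swap with position 2, array becomes [12, 2, 7, 15, 14]

Place pivot at position 3: [12, 2, 7, 14, 15]
Pivot position: 3

After partitioning with pivot 14, the array becomes [12, 2, 7, 14, 15]. The pivot is placed at index 3. All elements to the left of the pivot are <= 14, and all elements to the right are > 14.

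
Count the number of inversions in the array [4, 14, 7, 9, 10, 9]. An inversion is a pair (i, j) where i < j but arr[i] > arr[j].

Finding inversions in [4, 14, 7, 9, 10, 9]:

(1, 2): arr[1]=14 > arr[2]=7
(1, 3): arr[1]=14 > arr[3]=9
(1, 4): arr[1]=14 > arr[4]=10
(1, 5): arr[1]=14 > arr[5]=9
(4, 5): arr[4]=10 > arr[5]=9

Total inversions: 5

The array has 5 inversion(s): (1,2), (1,3), (1,4), (1,5), (4,5). Each pair (i,j) satisfies i < j and arr[i] > arr[j].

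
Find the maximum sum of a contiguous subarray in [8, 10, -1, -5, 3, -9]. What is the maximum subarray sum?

Using Kadane's algorithm on [8, 10, -1, -5, 3, -9]:

Scanning through the array:
Position 1 (value 10): max_ending_here = 18, max_so_far = 18
Position 2 (value -1): max_ending_here = 17, max_so_far = 18
Position 3 (value -5): max_ending_here = 12, max_so_far = 18
Position 4 (value 3): max_ending_here = 15, max_so_far = 18
Position 5 (value -9): max_ending_here = 6, max_so_far = 18

Maximum subarray: [8, 10]
Maximum sum: 18

The maximum subarray is [8, 10] with sum 18. This subarray runs from index 0 to index 1.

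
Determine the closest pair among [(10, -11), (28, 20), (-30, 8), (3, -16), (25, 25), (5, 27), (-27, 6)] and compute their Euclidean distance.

Computing all pairwise distances among 7 points:

d((10, -11), (28, 20)) = 35.8469
d((10, -11), (-30, 8)) = 44.2832
d((10, -11), (3, -16)) = 8.6023
d((10, -11), (25, 25)) = 39.0
d((10, -11), (5, 27)) = 38.3275
d((10, -11), (-27, 6)) = 40.7185
d((28, 20), (-30, 8)) = 59.2284
d((28, 20), (3, -16)) = 43.8292
d((28, 20), (25, 25)) = 5.831
d((28, 20), (5, 27)) = 24.0416
d((28, 20), (-27, 6)) = 56.7539
d((-30, 8), (3, -16)) = 40.8044
d((-30, 8), (25, 25)) = 57.5674
d((-30, 8), (5, 27)) = 39.8246
d((-30, 8), (-27, 6)) = 3.6056 <-- minimum
d((3, -16), (25, 25)) = 46.5296
d((3, -16), (5, 27)) = 43.0465
d((3, -16), (-27, 6)) = 37.2022
d((25, 25), (5, 27)) = 20.0998
d((25, 25), (-27, 6)) = 55.3624
d((5, 27), (-27, 6)) = 38.2753

Closest pair: (-30, 8) and (-27, 6) with distance 3.6056

The closest pair is (-30, 8) and (-27, 6) with Euclidean distance 3.6056. For 7 points, brute-force pairwise comparison is shown above. For large n, the divide-and-conquer algorithm (sort by x, recurse on halves, check the dividing strip) achieves O(n log n).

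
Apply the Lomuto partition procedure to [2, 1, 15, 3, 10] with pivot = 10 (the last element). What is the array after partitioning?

Lomuto partition with pivot = 10:

Initial array: [2, 1, 15, 3, 10]

arr[0]=2 <= 10: swap with position 0, array becomes [2, 1, 15, 3, 10]
arr[1]=1 <= 10: swap with position 1, array becomes [2, 1, 15, 3, 10]
arr[2]=15 > 10: no swap
arr[3]=3 <= 10: swap with position 2, array becomes [2, 1, 3, 15, 10]

Place pivot at position 3: [2, 1, 3, 10, 15]
Pivot position: 3

After partitioning with pivot 10, the array becomes [2, 1, 3, 10, 15]. The pivot is placed at index 3. All elements to the left of the pivot are <= 10, and all elements to the right are > 10.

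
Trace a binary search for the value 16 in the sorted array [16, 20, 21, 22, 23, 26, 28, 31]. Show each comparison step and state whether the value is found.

Binary search for 16 in [16, 20, 21, 22, 23, 26, 28, 31]:

lo=0, hi=7, mid=3, arr[mid]=22 -> 22 > 16, search left half
lo=0, hi=2, mid=1, arr[mid]=20 -> 20 > 16, search left half
lo=0, hi=0, mid=0, arr[mid]=16 -> Found target at index 0!

Binary search finds 16 at index 0 after 3 comparisons. The search repeatedly halves the search space by comparing with the middle element.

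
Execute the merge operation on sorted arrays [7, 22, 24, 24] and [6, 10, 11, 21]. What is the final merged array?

Merging process:

Compare 7 vs 6: take 6 from right. Merged: [6]
Compare 7 vs 10: take 7 from left. Merged: [6, 7]
Compare 22 vs 10: take 10 from right. Merged: [6, 7, 10]
Compare 22 vs 11: take 11 from right. Merged: [6, 7, 10, 11]
Compare 22 vs 21: take 21 from right. Merged: [6, 7, 10, 11, 21]
Append remaining from left: [22, 24, 24]. Merged: [6, 7, 10, 11, 21, 22, 24, 24]

Final merged array: [6, 7, 10, 11, 21, 22, 24, 24]
Total comparisons: 5

The merged array is [6, 7, 10, 11, 21, 22, 24, 24], requiring 5 comparisons. The merge step runs in O(n) time where n is the total number of elements.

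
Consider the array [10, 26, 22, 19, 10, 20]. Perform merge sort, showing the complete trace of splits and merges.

Merge sort trace:

Split: [10, 26, 22, 19, 10, 20] -> [10, 26, 22] and [19, 10, 20]
  Split: [10, 26, 22] -> [10] and [26, 22]
    Split: [26, 22] -> [26] and [22]
    Merge: [26] + [22] -> [22, 26]
  Merge: [10] + [22, 26] -> [10, 22, 26]
  Split: [19, 10, 20] -> [19] and [10, 20]
    Split: [10, 20] -> [10] and [20]
    Merge: [10] + [20] -> [10, 20]
  Merge: [19] + [10, 20] -> [10, 19, 20]
Merge: [10, 22, 26] + [10, 19, 20] -> [10, 10, 19, 20, 22, 26]

Final sorted array: [10, 10, 19, 20, 22, 26]

The merge sort proceeds by recursively splitting the array and merging sorted halves.
After all merges, the sorted array is [10, 10, 19, 20, 22, 26].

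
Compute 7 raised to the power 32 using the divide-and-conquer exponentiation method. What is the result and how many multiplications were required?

Computing 7^32 by squaring (build up from 7^1; each line after the first costs one multiplication):

7^1 = 7
7^2 = (7^1)^2 = 7^2 = 49
7^4 = (7^2)^2 = 49^2 = 2401
7^8 = (7^4)^2 = 2401^2 = 5764801
7^16 = (7^8)^2 = 5764801^2 = 33232930569601
7^32 = (7^16)^2 = 33232930569601^2 = 1104427674243920646305299201

Result: 1104427674243920646305299201
Multiplications needed: 5 (5 lines after 7^1)

7^32 = 1104427674243920646305299201. Using exponentiation by squaring, this requires 5 multiplications. The key idea: if the exponent is even, square the half-power; if odd, multiply by the base once.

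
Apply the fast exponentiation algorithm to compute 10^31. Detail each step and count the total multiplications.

Computing 10^31 by squaring (build up from 10^1; each line after the first costs one multiplication):

10^1 = 10
10^2 = (10^1)^2 = 10^2 = 100
10^3 = 10 * 10^2 = 10 * 100 = 1000
10^6 = (10^3)^2 = 1000^2 = 1000000
10^7 = 10 * 10^6 = 10 * 1000000 = 10000000
10^14 = (10^7)^2 = 10000000^2 = 100000000000000
10^15 = 10 * 10^14 = 10 * 100000000000000 = 1000000000000000
10^30 = (10^15)^2 = 1000000000000000^2 = 1000000000000000000000000000000
10^31 = 10 * 10^30 = 10 * 1000000000000000000000000000000 = 10000000000000000000000000000000

Result: 10000000000000000000000000000000
Multiplications needed: 8 (8 lines after 10^1)

10^31 = 10000000000000000000000000000000. Using exponentiation by squaring, this requires 8 multiplications. The key idea: if the exponent is even, square the half-power; if odd, multiply by the base once.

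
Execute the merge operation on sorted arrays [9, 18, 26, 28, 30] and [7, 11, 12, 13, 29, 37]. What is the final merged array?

Merging process:

Compare 9 vs 7: take 7 from right. Merged: [7]
Compare 9 vs 11: take 9 from left. Merged: [7, 9]
Compare 18 vs 11: take 11 from right. Merged: [7, 9, 11]
Compare 18 vs 12: take 12 from right. Merged: [7, 9, 11, 12]
Compare 18 vs 13: take 13 from right. Merged: [7, 9, 11, 12, 13]
Compare 18 vs 29: take 18 from left. Merged: [7, 9, 11, 12, 13, 18]
Compare 26 vs 29: take 26 from left. Merged: [7, 9, 11, 12, 13, 18, 26]
Compare 28 vs 29: take 28 from left. Merged: [7, 9, 11, 12, 13, 18, 26, 28]
Compare 30 vs 29: take 29 from right. Merged: [7, 9, 11, 12, 13, 18, 26, 28, 29]
Compare 30 vs 37: take 30 from left. Merged: [7, 9, 11, 12, 13, 18, 26, 28, 29, 30]
Append remaining from right: [37]. Merged: [7, 9, 11, 12, 13, 18, 26, 28, 29, 30, 37]

Final merged array: [7, 9, 11, 12, 13, 18, 26, 28, 29, 30, 37]
Total comparisons: 10

The merged array is [7, 9, 11, 12, 13, 18, 26, 28, 29, 30, 37], requiring 10 comparisons. The merge step runs in O(n) time where n is the total number of elements.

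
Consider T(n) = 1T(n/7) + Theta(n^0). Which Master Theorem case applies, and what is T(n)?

Master Theorem for T(n) = 1T(n/7) + O(n^0):

a = 1, b = 7, c = 0
log_b(a) = log_7(1) = 0.0000

Case 2: c = 0 = log_7(1) = 0.0000
T(n) = O(n^0 log n) = O(log n)

For T(n) = 1T(n/7) + O(n^0): log_7(1) = 0.0000. This is Case 2 of the Master Theorem (c = log_b(a), equal work at all levels), giving O(log n).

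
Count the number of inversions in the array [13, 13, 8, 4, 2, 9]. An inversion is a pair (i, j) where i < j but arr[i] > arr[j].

Finding inversions in [13, 13, 8, 4, 2, 9]:

(0, 2): arr[0]=13 > arr[2]=8
(0, 3): arr[0]=13 > arr[3]=4
(0, 4): arr[0]=13 > arr[4]=2
(0, 5): arr[0]=13 > arr[5]=9
(1, 2): arr[1]=13 > arr[2]=8
(1, 3): arr[1]=13 > arr[3]=4
(1, 4): arr[1]=13 > arr[4]=2
(1, 5): arr[1]=13 > arr[5]=9
(2, 3): arr[2]=8 > arr[3]=4
(2, 4): arr[2]=8 > arr[4]=2
(3, 4): arr[3]=4 > arr[4]=2

Total inversions: 11

The array has 11 inversion(s): (0,2), (0,3), (0,4), (0,5), (1,2), (1,3), (1,4), (1,5), (2,3), (2,4), (3,4). Each pair (i,j) satisfies i < j and arr[i] > arr[j].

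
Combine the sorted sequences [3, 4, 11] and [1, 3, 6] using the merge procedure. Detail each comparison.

Merging process:

Compare 3 vs 1: take 1 from right. Merged: [1]
Compare 3 vs 3: take 3 from left. Merged: [1, 3]
Compare 4 vs 3: take 3 from right. Merged: [1, 3, 3]
Compare 4 vs 6: take 4 from left. Merged: [1, 3, 3, 4]
Compare 11 vs 6: take 6 from right. Merged: [1, 3, 3, 4, 6]
Append remaining from left: [11]. Merged: [1, 3, 3, 4, 6, 11]

Final merged array: [1, 3, 3, 4, 6, 11]
Total comparisons: 5

The merged array is [1, 3, 3, 4, 6, 11], requiring 5 comparisons. The merge step runs in O(n) time where n is the total number of elements.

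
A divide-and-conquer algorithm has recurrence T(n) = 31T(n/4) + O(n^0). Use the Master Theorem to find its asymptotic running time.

Master Theorem for T(n) = 31T(n/4) + O(n^0):

a = 31, b = 4, c = 0
log_b(a) = log_4(31) = 2.4771

Case 1: c = 0 < log_4(31) = 2.4771
T(n) = O(n^(log_4 31))

For T(n) = 31T(n/4) + O(n^0): log_4(31) = 2.4771. This is Case 1 of the Master Theorem (c < log_b(a), work dominated by leaves), giving O(n^(log_4 31)).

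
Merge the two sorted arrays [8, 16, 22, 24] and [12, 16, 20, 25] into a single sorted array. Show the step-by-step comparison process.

Merging process:

Compare 8 vs 12: take 8 from left. Merged: [8]
Compare 16 vs 12: take 12 from right. Merged: [8, 12]
Compare 16 vs 16: take 16 from left. Merged: [8, 12, 16]
Compare 22 vs 16: take 16 from right. Merged: [8, 12, 16, 16]
Compare 22 vs 20: take 20 from right. Merged: [8, 12, 16, 16, 20]
Compare 22 vs 25: take 22 from left. Merged: [8, 12, 16, 16, 20, 22]
Compare 24 vs 25: take 24 from left. Merged: [8, 12, 16, 16, 20, 22, 24]
Append remaining from right: [25]. Merged: [8, 12, 16, 16, 20, 22, 24, 25]

Final merged array: [8, 12, 16, 16, 20, 22, 24, 25]
Total comparisons: 7

The merged array is [8, 12, 16, 16, 20, 22, 24, 25], requiring 7 comparisons. The merge step runs in O(n) time where n is the total number of elements.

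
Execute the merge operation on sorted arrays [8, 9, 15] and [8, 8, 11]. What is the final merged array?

Merging process:

Compare 8 vs 8: take 8 from left. Merged: [8]
Compare 9 vs 8: take 8 from right. Merged: [8, 8]
Compare 9 vs 8: take 8 from right. Merged: [8, 8, 8]
Compare 9 vs 11: take 9 from left. Merged: [8, 8, 8, 9]
Compare 15 vs 11: take 11 from right. Merged: [8, 8, 8, 9, 11]
Append remaining from left: [15]. Merged: [8, 8, 8, 9, 11, 15]

Final merged array: [8, 8, 8, 9, 11, 15]
Total comparisons: 5

The merged array is [8, 8, 8, 9, 11, 15], requiring 5 comparisons. The merge step runs in O(n) time where n is the total number of elements.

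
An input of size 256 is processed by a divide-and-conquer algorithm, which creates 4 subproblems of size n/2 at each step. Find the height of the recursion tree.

For divide and conquer with division factor 2:

Problem sizes at each level:
Level 0: 256
Level 1: 128
Level 2: 64
Level 3: 32
Level 4: 16
Level 5: 8
Level 6: 4
Level 7: 2
Level 8: 1

The root is level 0 and the size-1 base case is level 8 (the tree spans levels 0 through 8, i.e. 9 levels counting the root), so the depth is the number of divisions: log_2(256) = 8

The recursion tree depth is log_2(256) = 8. At each level, the problem size is divided by 2, so it takes 8 divisions to reduce to a base case of size 1. The algorithm makes 4 recursive calls at each level.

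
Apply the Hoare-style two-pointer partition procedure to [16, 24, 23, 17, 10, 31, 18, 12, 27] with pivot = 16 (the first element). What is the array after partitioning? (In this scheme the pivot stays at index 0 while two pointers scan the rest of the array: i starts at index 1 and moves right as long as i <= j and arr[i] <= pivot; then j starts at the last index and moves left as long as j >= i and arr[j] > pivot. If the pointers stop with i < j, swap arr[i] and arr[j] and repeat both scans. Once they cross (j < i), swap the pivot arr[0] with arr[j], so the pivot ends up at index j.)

Hoare-style two-pointer partition with pivot = 16:

Initial array: [16, 24, 23, 17, 10, 31, 18, 12, 27]

Pointers start at i = 1, j = 8.
i stops at index 1 (arr[1]=24 > 16), j stops at index 7 (arr[7]=12 <= 16): swap arr[1] and arr[7], array becomes [16, 12, 23, 17, 10, 31, 18, 24, 27]
i stops at index 2 (arr[2]=23 > 16), j stops at index 4 (arr[4]=10 <= 16): swap arr[2] and arr[4], array becomes [16, 12, 10, 17, 23, 31, 18, 24, 27]
i ends at 3, j ends at 2: the pointers have crossed (j < i), so scanning stops.

Swap pivot arr[0] with arr[2] to place pivot at position 2: [10, 12, 16, 17, 23, 31, 18, 24, 27]
Pivot position: 2

After partitioning with pivot 16, the array becomes [10, 12, 16, 17, 23, 31, 18, 24, 27]. The pivot is placed at index 2. All elements to the left of the pivot are <= 16, and all elements to the right are > 16.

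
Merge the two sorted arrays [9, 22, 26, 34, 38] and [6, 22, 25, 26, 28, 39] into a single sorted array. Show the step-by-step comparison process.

Merging process:

Compare 9 vs 6: take 6 from right. Merged: [6]
Compare 9 vs 22: take 9 from left. Merged: [6, 9]
Compare 22 vs 22: take 22 from left. Merged: [6, 9, 22]
Compare 26 vs 22: take 22 from right. Merged: [6, 9, 22, 22]
Compare 26 vs 25: take 25 from right. Merged: [6, 9, 22, 22, 25]
Compare 26 vs 26: take 26 from left. Merged: [6, 9, 22, 22, 25, 26]
Compare 34 vs 26: take 26 from right. Merged: [6, 9, 22, 22, 25, 26, 26]
Compare 34 vs 28: take 28 from right. Merged: [6, 9, 22, 22, 25, 26, 26, 28]
Compare 34 vs 39: take 34 from left. Merged: [6, 9, 22, 22, 25, 26, 26, 28, 34]
Compare 38 vs 39: take 38 from left. Merged: [6, 9, 22, 22, 25, 26, 26, 28, 34, 38]
Append remaining from right: [39]. Merged: [6, 9, 22, 22, 25, 26, 26, 28, 34, 38, 39]

Final merged array: [6, 9, 22, 22, 25, 26, 26, 28, 34, 38, 39]
Total comparisons: 10

The merged array is [6, 9, 22, 22, 25, 26, 26, 28, 34, 38, 39], requiring 10 comparisons. The merge step runs in O(n) time where n is the total number of elements.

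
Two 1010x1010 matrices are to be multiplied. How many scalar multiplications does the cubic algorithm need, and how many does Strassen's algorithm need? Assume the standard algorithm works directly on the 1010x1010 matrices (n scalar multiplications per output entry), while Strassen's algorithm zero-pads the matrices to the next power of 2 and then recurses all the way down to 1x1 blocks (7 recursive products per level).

Matrix multiplication for 1010x1010 matrices:

Strassen's algorithm requires power-of-2 dimensions. Pad 1010x1010 to 1024x1024 (next power of 2).

Standard algorithm: 1010^3 = 1030301000 multiplications
Strassen's algorithm: 7^(log2(1024)) = 7^10 = 282475249 multiplications
Savings: 1030301000 - 282475249 = 747825751 multiplications

Standard: 1030301000 multiplications (1010^3). Strassen: 282475249 multiplications (7^10, after padding to 1024x1024). Strassen reduces 8 recursive multiplications to 7 at each level.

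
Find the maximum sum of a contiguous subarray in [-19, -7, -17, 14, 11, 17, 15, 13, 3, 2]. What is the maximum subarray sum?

Using Kadane's algorithm on [-19, -7, -17, 14, 11, 17, 15, 13, 3, 2]:

Scanning through the array:
Position 1 (value -7): max_ending_here = -7, max_so_far = -7
Position 2 (value -17): max_ending_here = -17, max_so_far = -7
Position 3 (value 14): max_ending_here = 14, max_so_far = 14
Position 4 (value 11): max_ending_here = 25, max_so_far = 25
Position 5 (value 17): max_ending_here = 42, max_so_far = 42
Position 6 (value 15): max_ending_here = 57, max_so_far = 57
Position 7 (value 13): max_ending_here = 70, max_so_far = 70
Position 8 (value 3): max_ending_here = 73, max_so_far = 73
Position 9 (value 2): max_ending_here = 75, max_so_far = 75

Maximum subarray: [14, 11, 17, 15, 13, 3, 2]
Maximum sum: 75

The maximum subarray is [14, 11, 17, 15, 13, 3, 2] with sum 75. This subarray runs from index 3 to index 9.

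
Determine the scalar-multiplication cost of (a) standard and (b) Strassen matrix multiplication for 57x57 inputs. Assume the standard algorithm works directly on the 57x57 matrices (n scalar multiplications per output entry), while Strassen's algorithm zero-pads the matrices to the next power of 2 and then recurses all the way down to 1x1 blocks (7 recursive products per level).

Matrix multiplication for 57x57 matrices:

Strassen's algorithm requires power-of-2 dimensions. Pad 57x57 to 64x64 (next power of 2).

Standard algorithm: 57^3 = 185193 multiplications
Strassen's algorithm: 7^(log2(64)) = 7^6 = 117649 multiplications
Savings: 185193 - 117649 = 67544 multiplications

Standard: 185193 multiplications (57^3). Strassen: 117649 multiplications (7^6, after padding to 64x64). Strassen reduces 8 recursive multiplications to 7 at each level.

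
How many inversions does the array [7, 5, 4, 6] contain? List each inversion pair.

Finding inversions in [7, 5, 4, 6]:

(0, 1): arr[0]=7 > arr[1]=5
(0, 2): arr[0]=7 > arr[2]=4
(0, 3): arr[0]=7 > arr[3]=6
(1, 2): arr[1]=5 > arr[2]=4

Total inversions: 4

The array has 4 inversion(s): (0,1), (0,2), (0,3), (1,2). Each pair (i,j) satisfies i < j and arr[i] > arr[j].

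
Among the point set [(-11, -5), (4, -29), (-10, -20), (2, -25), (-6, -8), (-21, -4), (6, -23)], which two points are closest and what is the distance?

Computing all pairwise distances among 7 points:

d((-11, -5), (4, -29)) = 28.3019
d((-11, -5), (-10, -20)) = 15.0333
d((-11, -5), (2, -25)) = 23.8537
d((-11, -5), (-6, -8)) = 5.831
d((-11, -5), (-21, -4)) = 10.0499
d((-11, -5), (6, -23)) = 24.7588
d((4, -29), (-10, -20)) = 16.6433
d((4, -29), (2, -25)) = 4.4721 <-- minimum
d((4, -29), (-6, -8)) = 23.2594
d((4, -29), (-21, -4)) = 35.3553
d((4, -29), (6, -23)) = 6.3246
d((-10, -20), (2, -25)) = 13.0
d((-10, -20), (-6, -8)) = 12.6491
d((-10, -20), (-21, -4)) = 19.4165
d((-10, -20), (6, -23)) = 16.2788
d((2, -25), (-6, -8)) = 18.7883
d((2, -25), (-21, -4)) = 31.1448
d((2, -25), (6, -23)) = 4.4721 <-- minimum
d((-6, -8), (-21, -4)) = 15.5242
d((-6, -8), (6, -23)) = 19.2094
d((-21, -4), (6, -23)) = 33.0151

Minimum distance: 4.4721 (tie among 2 pairs: (4, -29) and (2, -25); (2, -25) and (6, -23))

The minimum Euclidean distance is 4.4721. There is a tie: 2 pairs achieve this minimum — (4, -29) and (2, -25); (2, -25) and (6, -23). Any of these is a valid closest pair. For 7 points, brute-force pairwise comparison is shown above. For large n, the divide-and-conquer algorithm (sort by x, recurse on halves, check the dividing strip) achieves O(n log n).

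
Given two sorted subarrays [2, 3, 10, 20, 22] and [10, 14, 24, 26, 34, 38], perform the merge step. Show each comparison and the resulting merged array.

Merging process:

Compare 2 vs 10: take 2 from left. Merged: [2]
Compare 3 vs 10: take 3 from left. Merged: [2, 3]
Compare 10 vs 10: take 10 from left. Merged: [2, 3, 10]
Compare 20 vs 10: take 10 from right. Merged: [2, 3, 10, 10]
Compare 20 vs 14: take 14 from right. Merged: [2, 3, 10, 10, 14]
Compare 20 vs 24: take 20 from left. Merged: [2, 3, 10, 10, 14, 20]
Compare 22 vs 24: take 22 from left. Merged: [2, 3, 10, 10, 14, 20, 22]
Append remaining from right: [24, 26, 34, 38]. Merged: [2, 3, 10, 10, 14, 20, 22, 24, 26, 34, 38]

Final merged array: [2, 3, 10, 10, 14, 20, 22, 24, 26, 34, 38]
Total comparisons: 7

The merged array is [2, 3, 10, 10, 14, 20, 22, 24, 26, 34, 38], requiring 7 comparisons. The merge step runs in O(n) time where n is the total number of elements.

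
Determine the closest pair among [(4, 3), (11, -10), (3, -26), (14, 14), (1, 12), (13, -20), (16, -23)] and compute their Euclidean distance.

Computing all pairwise distances among 7 points:

d((4, 3), (11, -10)) = 14.7648
d((4, 3), (3, -26)) = 29.0172
d((4, 3), (14, 14)) = 14.8661
d((4, 3), (1, 12)) = 9.4868
d((4, 3), (13, -20)) = 24.6982
d((4, 3), (16, -23)) = 28.6356
d((11, -10), (3, -26)) = 17.8885
d((11, -10), (14, 14)) = 24.1868
d((11, -10), (1, 12)) = 24.1661
d((11, -10), (13, -20)) = 10.198
d((11, -10), (16, -23)) = 13.9284
d((3, -26), (14, 14)) = 41.4849
d((3, -26), (1, 12)) = 38.0526
d((3, -26), (13, -20)) = 11.6619
d((3, -26), (16, -23)) = 13.3417
d((14, 14), (1, 12)) = 13.1529
d((14, 14), (13, -20)) = 34.0147
d((14, 14), (16, -23)) = 37.054
d((1, 12), (13, -20)) = 34.176
d((1, 12), (16, -23)) = 38.0789
d((13, -20), (16, -23)) = 4.2426 <-- minimum

Closest pair: (13, -20) and (16, -23) with distance 4.2426

The closest pair is (13, -20) and (16, -23) with Euclidean distance 4.2426. For 7 points, brute-force pairwise comparison is shown above. For large n, the divide-and-conquer algorithm (sort by x, recurse on halves, check the dividing strip) achieves O(n log n).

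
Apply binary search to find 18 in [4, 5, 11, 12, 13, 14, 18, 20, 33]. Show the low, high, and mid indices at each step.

Binary search for 18 in [4, 5, 11, 12, 13, 14, 18, 20, 33]:

lo=0, hi=8, mid=4, arr[mid]=13 -> 13 < 18, search right half
lo=5, hi=8, mid=6, arr[mid]=18 -> Found target at index 6!

Binary search finds 18 at index 6 after 2 comparisons. The search repeatedly halves the search space by comparing with the middle element.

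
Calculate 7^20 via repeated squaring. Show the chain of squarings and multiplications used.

Computing 7^20 by squaring (build up from 7^1; each line after the first costs one multiplication):

7^1 = 7
7^2 = (7^1)^2 = 7^2 = 49
7^4 = (7^2)^2 = 49^2 = 2401
7^5 = 7 * 7^4 = 7 * 2401 = 16807
7^10 = (7^5)^2 = 16807^2 = 282475249
7^20 = (7^10)^2 = 282475249^2 = 79792266297612001

Result: 79792266297612001
Multiplications needed: 5 (5 lines after 7^1)

7^20 = 79792266297612001. Using exponentiation by squaring, this requires 5 multiplications. The key idea: if the exponent is even, square the half-power; if odd, multiply by the base once.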